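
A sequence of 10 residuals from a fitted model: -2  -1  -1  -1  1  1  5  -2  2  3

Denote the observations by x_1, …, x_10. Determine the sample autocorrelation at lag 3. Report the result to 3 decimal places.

0.129

Mean x̄ = (-2 − 1 − 1 − 1 + 1 + 1 + 5 − 2 + 2 + 3)/10 = 0.5000
Σ(x_t−x̄)(x_{t+3}−x̄) = (3.7500) + (-0.7500) + (-0.7500) + (-6.7500) + (-1.2500) + (0.7500) + (11.2500) = 6.2500
Denominator Σ(x_t−x̄)² = 48.5000
r_3 = 6.2500 / 48.5000 = 0.129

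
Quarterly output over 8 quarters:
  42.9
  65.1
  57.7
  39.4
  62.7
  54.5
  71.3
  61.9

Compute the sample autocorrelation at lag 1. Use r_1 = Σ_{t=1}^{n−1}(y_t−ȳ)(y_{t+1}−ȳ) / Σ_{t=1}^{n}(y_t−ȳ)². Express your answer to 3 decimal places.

Mean ȳ = (42.9 + 65.1 + 57.7 + 39.4 + 62.7 + 54.5 + 71.3 + 61.9)/8 = 56.9375
Σ(y_t−ȳ)(y_{t+1}−ȳ) = (-114.5811) + (6.2239) + (-13.3723) + (-101.0598) + (-14.0461) + (-35.0086) + (71.2739) = -200.5702
Denominator Σ(y_t−ȳ)² = 841.8788
r_1 = -200.5702 / 841.8788 = -0.238

-0.238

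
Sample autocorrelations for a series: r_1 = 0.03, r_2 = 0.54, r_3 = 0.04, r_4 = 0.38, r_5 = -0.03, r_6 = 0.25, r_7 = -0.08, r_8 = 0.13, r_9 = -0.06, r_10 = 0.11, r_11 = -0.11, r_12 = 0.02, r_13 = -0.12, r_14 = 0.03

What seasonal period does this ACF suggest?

The largest autocorrelation is r_2 = 0.54, with weaker echoes at lags 4 (0.38) and 6 (0.25); the remaining lags stay at or below 0.13.
The dominant spike at lag 2 indicates a seasonal period of 2.

2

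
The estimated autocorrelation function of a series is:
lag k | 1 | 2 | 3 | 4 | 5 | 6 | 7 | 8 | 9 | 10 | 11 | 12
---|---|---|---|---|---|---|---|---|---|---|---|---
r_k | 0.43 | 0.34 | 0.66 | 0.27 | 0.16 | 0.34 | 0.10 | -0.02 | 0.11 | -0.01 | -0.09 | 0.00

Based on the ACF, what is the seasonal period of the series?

The largest autocorrelation is r_3 = 0.66; the remaining lags stay at or below 0.43. The elevated value at lag 1 (0.43), dropping to 0.34 at lag 2, reflects decaying short-term dependence rather than seasonality.
The dominant spike at lag 3 indicates a seasonal period of 3.

3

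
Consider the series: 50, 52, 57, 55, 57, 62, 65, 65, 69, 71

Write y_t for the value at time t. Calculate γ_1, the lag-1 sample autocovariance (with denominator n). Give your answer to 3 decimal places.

30.631

Mean ȳ = (50 + 52 + 57 + 55 + 57 + 62 + 65 + 65 + 69 + 71)/10 = 60.3000
Σ_{t=1}^{9}(y_t−ȳ)(y_{t+1}−ȳ) = 306.3100
γ_1 = 306.3100 / 10 = 30.631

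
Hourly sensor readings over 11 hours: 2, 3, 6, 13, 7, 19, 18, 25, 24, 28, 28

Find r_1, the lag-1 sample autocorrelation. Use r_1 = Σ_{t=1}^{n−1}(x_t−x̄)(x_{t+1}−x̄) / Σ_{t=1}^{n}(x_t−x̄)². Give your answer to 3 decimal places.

0.678

Mean x̄ = (2 + 3 + 6 + 13 + 7 + 19 + 18 + 25 + 24 + 28 + 28)/11 = 15.7273
Numerator Σ_{t=1}^{10}(x_t−x̄)(x_{t+1}−x̄) = 677.6529
Denominator Σ(x_t−x̄)² = 1000.1818
r_1 = 677.6529 / 1000.1818 = 0.678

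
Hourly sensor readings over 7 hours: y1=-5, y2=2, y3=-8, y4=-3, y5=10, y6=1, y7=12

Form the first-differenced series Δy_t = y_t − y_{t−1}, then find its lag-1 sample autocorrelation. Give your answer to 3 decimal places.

-0.556

First differences Δy: 7, -10, 5, 13, -9, 11
Mean of differences = 2.8333
Numerator Σ(Δy_t−Δȳ)(Δy_{t+1}−Δȳ) = -276.1944
Denominator Σ(Δy_t−Δȳ)² = 496.8333
r_1(Δy) = -276.1944 / 496.8333 = -0.556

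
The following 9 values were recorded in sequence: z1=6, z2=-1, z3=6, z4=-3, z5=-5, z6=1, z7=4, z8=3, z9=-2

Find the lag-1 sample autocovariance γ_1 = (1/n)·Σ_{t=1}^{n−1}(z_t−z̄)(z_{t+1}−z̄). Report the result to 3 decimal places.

-1.778

Mean z̄ = (6 − 1 + 6 − 3 − 5 + 1 + 4 + 3 − 2)/9 = 1.0000
Σ_{t=1}^{8}(z_t−z̄)(z_{t+1}−z̄) = -16.0000
γ_1 = -16.0000 / 9 = -1.778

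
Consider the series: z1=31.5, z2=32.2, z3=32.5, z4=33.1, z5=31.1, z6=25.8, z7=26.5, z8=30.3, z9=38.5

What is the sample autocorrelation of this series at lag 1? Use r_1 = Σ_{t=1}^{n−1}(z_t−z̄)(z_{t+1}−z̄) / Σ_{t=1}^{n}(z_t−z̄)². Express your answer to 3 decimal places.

0.251

Mean z̄ = (31.5 + 32.2 + 32.5 + 33.1 + 31.1 + 25.8 + 26.5 + 30.3 + 38.5)/9 = 31.2778
Numerator Σ_{t=1}^{8}(z_t−z̄)(z_{t+1}−z̄) = 27.9906
Denominator Σ(z_t−z̄)² = 111.6956
r_1 = 27.9906 / 111.6956 = 0.251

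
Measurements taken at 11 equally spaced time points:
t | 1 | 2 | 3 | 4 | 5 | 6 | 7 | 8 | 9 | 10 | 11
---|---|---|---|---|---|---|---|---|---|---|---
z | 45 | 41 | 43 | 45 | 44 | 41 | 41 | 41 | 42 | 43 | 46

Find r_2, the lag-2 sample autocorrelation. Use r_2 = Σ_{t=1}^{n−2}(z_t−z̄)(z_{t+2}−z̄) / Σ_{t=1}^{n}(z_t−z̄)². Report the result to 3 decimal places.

Mean z̄ = (45 + 41 + 43 + 45 + 44 + 41 + 41 + 41 + 42 + 43 + 46)/11 = 42.9091
Numerator Σ_{t=1}^{9}(z_t−z̄)(z_{t+2}−z̄) = -7.3802
Denominator Σ(z_t−z̄)² = 34.9091
r_2 = -7.3802 / 34.9091 = -0.211

-0.211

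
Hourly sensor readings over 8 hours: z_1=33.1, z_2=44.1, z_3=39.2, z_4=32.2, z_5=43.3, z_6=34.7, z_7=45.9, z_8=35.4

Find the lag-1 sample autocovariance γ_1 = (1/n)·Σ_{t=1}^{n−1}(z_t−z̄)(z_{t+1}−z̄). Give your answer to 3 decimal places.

-16.271

Mean z̄ = (33.1 + 44.1 + 39.2 + 32.2 + 43.3 + 34.7 + 45.9 + 35.4)/8 = 38.4875
Σ_{t=1}^{7}(z_t−z̄)(z_{t+1}−z̄) = -130.1652
γ_1 = -130.1652 / 8 = -16.271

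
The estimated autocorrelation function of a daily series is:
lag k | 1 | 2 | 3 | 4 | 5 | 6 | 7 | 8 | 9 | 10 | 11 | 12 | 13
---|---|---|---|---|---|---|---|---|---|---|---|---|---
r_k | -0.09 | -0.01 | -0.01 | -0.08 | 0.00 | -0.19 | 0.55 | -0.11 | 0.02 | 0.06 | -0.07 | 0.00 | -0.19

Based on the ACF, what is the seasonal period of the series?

7

The largest autocorrelation is r_7 = 0.55; the remaining lags stay at or below 0.06.
The dominant spike at lag 7 indicates a seasonal period of 7.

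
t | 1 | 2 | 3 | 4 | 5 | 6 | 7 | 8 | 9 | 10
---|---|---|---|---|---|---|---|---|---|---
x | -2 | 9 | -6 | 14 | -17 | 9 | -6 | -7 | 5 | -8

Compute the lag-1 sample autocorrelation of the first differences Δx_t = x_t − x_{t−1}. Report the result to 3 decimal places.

-0.835

First differences Δx: 11, -15, 20, -31, 26, -15, -1, 12, -13
Mean of differences = -0.6667
Numerator Σ(Δx_t−Δx̄)(Δx_{t+1}−Δx̄) = -2437.1111
Denominator Σ(Δx_t−Δx̄)² = 2918.0000
r_1(Δx) = -2437.1111 / 2918.0000 = -0.835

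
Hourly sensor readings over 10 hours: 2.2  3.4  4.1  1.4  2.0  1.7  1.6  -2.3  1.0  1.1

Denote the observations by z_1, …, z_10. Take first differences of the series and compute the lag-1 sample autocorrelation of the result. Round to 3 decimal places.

-0.428

First differences Δz: 1.2, 0.7, -2.7, 0.6, -0.3, -0.1, -3.9, 3.3, 0.1
Mean of differences = -0.1222
Numerator Σ(Δz_t−Δz̄)(Δz_{t+1}−Δz̄) = -15.2783
Denominator Σ(Δz_t−Δz̄)² = 35.6556
r_1(Δz) = -15.2783 / 35.6556 = -0.428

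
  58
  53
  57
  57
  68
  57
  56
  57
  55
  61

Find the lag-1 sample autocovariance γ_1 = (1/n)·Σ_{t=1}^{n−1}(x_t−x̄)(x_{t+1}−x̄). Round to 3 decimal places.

Mean x̄ = (58 + 53 + 57 + 57 + 68 + 57 + 56 + 57 + 55 + 61)/10 = 57.9000
Σ_{t=1}^{9}(x_t−x̄)(x_{t+1}−x̄) = -16.4100
γ_1 = -16.4100 / 10 = -1.641

-1.641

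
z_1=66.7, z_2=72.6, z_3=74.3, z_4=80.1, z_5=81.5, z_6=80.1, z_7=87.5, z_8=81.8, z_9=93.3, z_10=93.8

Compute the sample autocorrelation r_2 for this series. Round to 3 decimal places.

0.285

Mean z̄ = (66.7 + 72.6 + 74.3 + 80.1 + 81.5 + 80.1 + 87.5 + 81.8 + 93.3 + 93.8)/10 = 81.1700
Numerator Σ_{t=1}^{8}(z_t−z̄)(z_{t+2}−z̄) = 193.6112
Denominator Σ(z_t−z̄)² = 679.5410
r_2 = 193.6112 / 679.5410 = 0.285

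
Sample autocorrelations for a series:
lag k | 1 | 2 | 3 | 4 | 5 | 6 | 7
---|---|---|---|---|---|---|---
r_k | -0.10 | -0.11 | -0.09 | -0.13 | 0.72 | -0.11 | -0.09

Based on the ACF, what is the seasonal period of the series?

The largest autocorrelation is r_5 = 0.72; the remaining lags stay at or below -0.09.
The dominant spike at lag 5 indicates a seasonal period of 5.

5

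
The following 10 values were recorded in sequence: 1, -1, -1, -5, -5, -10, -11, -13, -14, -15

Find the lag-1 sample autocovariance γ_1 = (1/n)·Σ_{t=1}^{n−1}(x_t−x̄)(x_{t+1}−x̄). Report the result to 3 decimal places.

Mean x̄ = (1 − 1 − 1 − 5 − 5 − 10 − 11 − 13 − 14 − 15)/10 = -7.4000
Σ_{t=1}^{9}(x_t−x̄)(x_{t+1}−x̄) = 226.2400
γ_1 = 226.2400 / 10 = 22.624

22.624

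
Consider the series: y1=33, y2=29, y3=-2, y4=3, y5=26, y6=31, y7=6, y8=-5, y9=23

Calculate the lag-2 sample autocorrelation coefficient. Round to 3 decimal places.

-0.715

Mean ȳ = (33 + 29 − 2 + 3 + 26 + 31 + 6 − 5 + 23)/9 = 16.0000
Σ(y_t−ȳ)(y_{t+2}−ȳ) = (-306.0000) + (-169.0000) + (-180.0000) + (-195.0000) + (-100.0000) + (-315.0000) + (-70.0000) = -1335.0000
Denominator Σ(y_t−ȳ)² = 1866.0000
r_2 = -1335.0000 / 1866.0000 = -0.715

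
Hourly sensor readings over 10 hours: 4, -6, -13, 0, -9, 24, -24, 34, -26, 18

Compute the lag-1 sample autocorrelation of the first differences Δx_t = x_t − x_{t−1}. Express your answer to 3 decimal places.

First differences Δx: -10, -7, 13, -9, 33, -48, 58, -60, 44
Mean of differences = 1.5556
Numerator Σ(Δx_t−Δx̄)(Δx_{t+1}−Δx̄) = -10894.3086
Denominator Σ(Δx_t−Δx̄)² = 12670.2222
r_1(Δx) = -10894.3086 / 12670.2222 = -0.860

-0.860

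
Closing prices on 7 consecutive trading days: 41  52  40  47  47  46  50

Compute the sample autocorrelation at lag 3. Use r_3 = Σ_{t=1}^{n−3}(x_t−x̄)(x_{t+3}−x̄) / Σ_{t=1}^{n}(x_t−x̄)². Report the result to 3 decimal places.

0.042

Mean x̄ = (41 + 52 + 40 + 47 + 47 + 46 + 50)/7 = 46.1429
Deviations from mean: -5.1429, 5.8571, -6.1429, 0.8571, 0.8571, -0.1429, 3.8571
Numerator Σ_{t=1}^{4}(x_t−x̄)(x_{t+3}−x̄) = 4.7959
Denominator Σ(x_t−x̄)² = 114.8571
r_3 = 4.7959 / 114.8571 = 0.042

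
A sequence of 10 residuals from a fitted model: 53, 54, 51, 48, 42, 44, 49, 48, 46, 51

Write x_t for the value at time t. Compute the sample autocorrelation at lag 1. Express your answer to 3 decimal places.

Mean x̄ = (53 + 54 + 51 + 48 + 42 + 44 + 49 + 48 + 46 + 51)/10 = 48.6000
Numerator Σ_{t=1}^{9}(x_t−x̄)(x_{t+1}−x̄) = 62.8400
Denominator Σ(x_t−x̄)² = 132.4000
r_1 = 62.8400 / 132.4000 = 0.475

0.475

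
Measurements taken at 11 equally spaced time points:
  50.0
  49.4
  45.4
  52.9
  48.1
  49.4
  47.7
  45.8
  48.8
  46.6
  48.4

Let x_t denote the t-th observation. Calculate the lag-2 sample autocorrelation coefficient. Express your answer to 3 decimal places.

Mean x̄ = (50.0 + 49.4 + 45.4 + 52.9 + 48.1 + 49.4 + 47.7 + 45.8 + 48.8 + 46.6 + 48.4)/11 = 48.4091
Numerator Σ_{t=1}^{9}(x_t−x̄)(x_{t+2}−x̄) = 7.1162
Denominator Σ(x_t−x̄)² = 44.5491
r_2 = 7.1162 / 44.5491 = 0.160

0.160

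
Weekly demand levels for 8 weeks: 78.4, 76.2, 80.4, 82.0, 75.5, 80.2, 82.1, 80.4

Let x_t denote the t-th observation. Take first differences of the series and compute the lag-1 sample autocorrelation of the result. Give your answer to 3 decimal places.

First differences Δx: -2.2, 4.2, 1.6, -6.5, 4.7, 1.9, -1.7
Mean of differences = 0.2857
Numerator Σ(Δx_t−Δx̄)(Δx_{t+1}−Δx̄) = -39.5373
Denominator Σ(Δx_t−Δx̄)² = 95.3086
r_1(Δx) = -39.5373 / 95.3086 = -0.415

-0.415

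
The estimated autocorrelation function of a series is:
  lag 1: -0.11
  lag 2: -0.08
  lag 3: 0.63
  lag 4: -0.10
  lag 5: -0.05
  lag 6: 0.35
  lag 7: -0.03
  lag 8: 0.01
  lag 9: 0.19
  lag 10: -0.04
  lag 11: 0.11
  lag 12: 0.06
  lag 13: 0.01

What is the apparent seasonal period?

3

The largest autocorrelation is r_3 = 0.63, with weaker echoes at lags 6 (0.35) and 9 (0.19); the remaining lags stay at or below 0.11.
The dominant spike at lag 3 indicates a seasonal period of 3.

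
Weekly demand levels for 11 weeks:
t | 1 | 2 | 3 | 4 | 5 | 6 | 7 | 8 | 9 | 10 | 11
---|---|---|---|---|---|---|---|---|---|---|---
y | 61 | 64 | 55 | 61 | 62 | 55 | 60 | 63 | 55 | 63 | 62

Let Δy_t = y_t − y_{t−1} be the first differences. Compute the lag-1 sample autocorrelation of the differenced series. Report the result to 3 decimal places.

First differences Δy: 3, -9, 6, 1, -7, 5, 3, -8, 8, -1
Mean of differences = 0.1000
Numerator Σ(Δy_t−Δȳ)(Δy_{t+1}−Δȳ) = -197.9100
Denominator Σ(Δy_t−Δȳ)² = 338.9000
r_1(Δy) = -197.9100 / 338.9000 = -0.584

-0.584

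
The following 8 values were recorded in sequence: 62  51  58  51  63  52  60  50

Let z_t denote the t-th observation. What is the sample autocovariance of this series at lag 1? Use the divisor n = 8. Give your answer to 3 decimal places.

-19.143

Mean z̄ = (62 + 51 + 58 + 51 + 63 + 52 + 60 + 50)/8 = 55.8750
Deviations: 6.1250, -4.8750, 2.1250, -4.8750, 7.1250, -3.8750, 4.1250, -5.8750
Σ_{t=1}^{7}(z_t−z̄)(z_{t+1}−z̄) = -153.1406
γ_1 = -153.1406 / 8 = -19.143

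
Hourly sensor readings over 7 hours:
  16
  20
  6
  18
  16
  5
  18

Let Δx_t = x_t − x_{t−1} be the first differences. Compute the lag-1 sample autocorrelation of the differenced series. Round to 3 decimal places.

First differences Δx: 4, -14, 12, -2, -11, 13
Mean of differences = 0.3333
Numerator Σ(Δx_t−Δx̄)(Δx_{t+1}−Δx̄) = -364.1111
Denominator Σ(Δx_t−Δx̄)² = 649.3333
r_1(Δx) = -364.1111 / 649.3333 = -0.561

-0.561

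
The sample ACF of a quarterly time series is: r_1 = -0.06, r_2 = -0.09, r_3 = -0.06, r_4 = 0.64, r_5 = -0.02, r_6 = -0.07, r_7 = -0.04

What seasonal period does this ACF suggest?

The largest autocorrelation is r_4 = 0.64; the remaining lags stay at or below -0.02.
The dominant spike at lag 4 indicates a seasonal period of 4.

4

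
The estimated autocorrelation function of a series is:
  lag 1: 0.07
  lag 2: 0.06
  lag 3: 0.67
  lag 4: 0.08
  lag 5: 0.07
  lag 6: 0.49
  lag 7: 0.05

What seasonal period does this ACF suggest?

The largest autocorrelation is r_3 = 0.67, with a weaker echo at lag 6 (0.49); the remaining lags stay at or below 0.08.
The dominant spike at lag 3 indicates a seasonal period of 3.

3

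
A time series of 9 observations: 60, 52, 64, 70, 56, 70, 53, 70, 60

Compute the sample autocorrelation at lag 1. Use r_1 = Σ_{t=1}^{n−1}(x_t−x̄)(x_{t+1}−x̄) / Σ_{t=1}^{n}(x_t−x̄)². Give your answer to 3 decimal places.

-0.571

Mean x̄ = (60 + 52 + 64 + 70 + 56 + 70 + 53 + 70 + 60)/9 = 61.6667
Numerator Σ_{t=1}^{8}(x_t−x̄)(x_{t+1}−x̄) = -239.7778
Denominator Σ(x_t−x̄)² = 420.0000
r_1 = -239.7778 / 420.0000 = -0.571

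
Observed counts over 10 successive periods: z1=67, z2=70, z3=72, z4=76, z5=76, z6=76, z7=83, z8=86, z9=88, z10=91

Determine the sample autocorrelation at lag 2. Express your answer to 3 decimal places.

Mean z̄ = (67 + 70 + 72 + 76 + 76 + 76 + 83 + 86 + 88 + 91)/10 = 78.5000
Numerator Σ_{t=1}^{8}(z_t−z̄)(z_{t+2}−z̄) = 225.0000
Denominator Σ(z_t−z̄)² = 588.5000
r_2 = 225.0000 / 588.5000 = 0.382

0.382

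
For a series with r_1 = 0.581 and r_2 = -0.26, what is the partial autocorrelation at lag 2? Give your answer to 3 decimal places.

-0.902

φ_{22} = (r_2 − r_1²) / (1 − r_1²)
r_1² = (0.581)² = 0.337561
Numerator = -0.26 − 0.3376 = -0.5976; denominator = 1 − 0.3376 = 0.6624
φ_{22} = -0.5976 / 0.6624 = -0.902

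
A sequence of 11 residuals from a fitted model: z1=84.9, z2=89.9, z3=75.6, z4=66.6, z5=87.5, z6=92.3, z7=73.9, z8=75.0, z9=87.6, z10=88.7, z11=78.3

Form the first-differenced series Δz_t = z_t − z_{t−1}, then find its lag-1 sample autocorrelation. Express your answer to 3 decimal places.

First differences Δz: 5.0, -14.3, -9.0, 20.9, 4.8, -18.4, 1.1, 12.6, 1.1, -10.4
Mean of differences = -0.6600
Numerator Σ(Δz_t−Δz̄)(Δz_{t+1}−Δz̄) = -124.0876
Denominator Σ(Δz_t−Δz̄)² = 1373.8840
r_1(Δz) = -124.0876 / 1373.8840 = -0.090

-0.090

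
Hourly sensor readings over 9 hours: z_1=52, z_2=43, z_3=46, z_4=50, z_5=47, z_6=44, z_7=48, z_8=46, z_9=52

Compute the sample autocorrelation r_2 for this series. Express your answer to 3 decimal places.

Mean z̄ = (52 + 43 + 46 + 50 + 47 + 44 + 48 + 46 + 52)/9 = 47.5556
Σ(z_t−z̄)(z_{t+2}−z̄) = (-6.9136) + (-11.1358) + (0.8642) + (-8.6914) + (-0.2469) + (5.5309) + (1.9753) = -18.6173
Denominator Σ(z_t−z̄)² = 84.2222
r_2 = -18.6173 / 84.2222 = -0.221

-0.221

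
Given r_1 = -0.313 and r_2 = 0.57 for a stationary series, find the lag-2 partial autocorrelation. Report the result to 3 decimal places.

0.523

φ_{22} = (r_2 − r_1²) / (1 − r_1²)
r_1² = (-0.313)² = 0.097969
Numerator = 0.57 − 0.0980 = 0.4720; denominator = 1 − 0.0980 = 0.9020
φ_{22} = 0.4720 / 0.9020 = 0.523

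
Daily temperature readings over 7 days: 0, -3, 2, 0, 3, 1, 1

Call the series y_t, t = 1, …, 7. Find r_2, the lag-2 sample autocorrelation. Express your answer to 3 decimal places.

0.253

Mean ȳ = (0 − 3 + 2 + 0 + 3 + 1 + 1)/7 = 0.5714
Deviations from mean: -0.5714, -3.5714, 1.4286, -0.5714, 2.4286, 0.4286, 0.4286
Σ(y_t−ȳ)(y_{t+2}−ȳ) = (-0.8163) + (2.0408) + (3.4694) + (-0.2449) + (1.0408) = 5.4898
Denominator Σ(y_t−ȳ)² = 21.7143
r_2 = 5.4898 / 21.7143 = 0.253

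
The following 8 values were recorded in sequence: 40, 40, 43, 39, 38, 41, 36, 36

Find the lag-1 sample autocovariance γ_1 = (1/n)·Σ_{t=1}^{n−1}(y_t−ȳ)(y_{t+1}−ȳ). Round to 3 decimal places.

Mean ȳ = (40 + 40 + 43 + 39 + 38 + 41 + 36 + 36)/8 = 39.1250
Σ_{t=1}^{7}(y_t−ȳ)(y_{t+1}−ȳ) = 5.6094
γ_1 = 5.6094 / 8 = 0.701

0.701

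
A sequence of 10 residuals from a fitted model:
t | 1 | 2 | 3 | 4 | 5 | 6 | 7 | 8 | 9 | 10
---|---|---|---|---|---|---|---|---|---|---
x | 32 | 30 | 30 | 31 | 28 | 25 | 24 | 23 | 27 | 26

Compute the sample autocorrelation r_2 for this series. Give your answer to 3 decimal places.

0.357

Mean x̄ = (32 + 30 + 30 + 31 + 28 + 25 + 24 + 23 + 27 + 26)/10 = 27.6000
Numerator Σ_{t=1}^{8}(x_t−x̄)(x_{t+2}−x̄) = 30.8800
Denominator Σ(x_t−x̄)² = 86.4000
r_2 = 30.8800 / 86.4000 = 0.357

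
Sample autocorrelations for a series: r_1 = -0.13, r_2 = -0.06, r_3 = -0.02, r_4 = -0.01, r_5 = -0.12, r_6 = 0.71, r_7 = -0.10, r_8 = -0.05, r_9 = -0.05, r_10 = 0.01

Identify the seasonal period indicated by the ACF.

6

The largest autocorrelation is r_6 = 0.71; the remaining lags stay at or below 0.01.
The dominant spike at lag 6 indicates a seasonal period of 6.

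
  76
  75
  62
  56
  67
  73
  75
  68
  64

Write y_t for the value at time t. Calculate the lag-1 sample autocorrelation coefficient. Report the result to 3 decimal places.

Mean ȳ = (76 + 75 + 62 + 56 + 67 + 73 + 75 + 68 + 64)/9 = 68.4444
Numerator Σ_{t=1}^{8}(y_t−ȳ)(y_{t+1}−ȳ) = 127.8025
Denominator Σ(y_t−ȳ)² = 382.2222
r_1 = 127.8025 / 382.2222 = 0.334

0.334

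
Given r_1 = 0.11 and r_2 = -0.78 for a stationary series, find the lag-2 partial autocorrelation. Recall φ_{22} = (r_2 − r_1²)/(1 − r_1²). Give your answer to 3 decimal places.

φ_{22} = (r_2 − r_1²) / (1 − r_1²)
r_1² = (0.11)² = 0.0121
Numerator = -0.78 − 0.0121 = -0.7921; denominator = 1 − 0.0121 = 0.9879
φ_{22} = -0.7921 / 0.9879 = -0.802

-0.802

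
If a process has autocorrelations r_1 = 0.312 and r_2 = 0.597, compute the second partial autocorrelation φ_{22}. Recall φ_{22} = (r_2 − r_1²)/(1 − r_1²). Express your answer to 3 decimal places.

0.554

φ_{22} = (r_2 − r_1²) / (1 − r_1²)
r_1² = (0.312)² = 0.097344
Numerator = 0.597 − 0.0973 = 0.4997; denominator = 1 − 0.0973 = 0.9027
φ_{22} = 0.4997 / 0.9027 = 0.554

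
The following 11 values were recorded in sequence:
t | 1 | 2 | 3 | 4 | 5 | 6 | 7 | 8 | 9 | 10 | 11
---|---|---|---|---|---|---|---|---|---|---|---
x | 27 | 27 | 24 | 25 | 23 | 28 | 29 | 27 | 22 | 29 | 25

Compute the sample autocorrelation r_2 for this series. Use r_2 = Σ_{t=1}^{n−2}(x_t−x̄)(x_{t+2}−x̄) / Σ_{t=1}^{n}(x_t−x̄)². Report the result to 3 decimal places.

-0.196

Mean x̄ = (27 + 27 + 24 + 25 + 23 + 28 + 29 + 27 + 22 + 29 + 25)/11 = 26.0000
Numerator Σ_{t=1}^{9}(x_t−x̄)(x_{t+2}−x̄) = -11.0000
Denominator Σ(x_t−x̄)² = 56.0000
r_2 = -11.0000 / 56.0000 = -0.196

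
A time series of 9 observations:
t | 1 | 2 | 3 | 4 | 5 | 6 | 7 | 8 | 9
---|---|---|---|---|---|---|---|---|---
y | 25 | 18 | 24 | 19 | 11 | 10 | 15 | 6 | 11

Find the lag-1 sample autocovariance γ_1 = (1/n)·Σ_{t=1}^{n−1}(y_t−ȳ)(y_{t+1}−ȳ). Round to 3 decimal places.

14.855

Mean ȳ = (25 + 18 + 24 + 19 + 11 + 10 + 15 + 6 + 11)/9 = 15.4444
Σ_{t=1}^{8}(y_t−ȳ)(y_{t+1}−ȳ) = 133.6914
γ_1 = 133.6914 / 9 = 14.855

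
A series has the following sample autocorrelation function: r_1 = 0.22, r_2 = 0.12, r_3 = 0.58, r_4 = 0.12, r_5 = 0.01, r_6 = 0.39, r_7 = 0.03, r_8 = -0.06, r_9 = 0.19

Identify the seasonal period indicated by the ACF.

The largest autocorrelation is r_3 = 0.58, with a weaker echo at lag 6 (0.39); the remaining lags stay at or below 0.22. The elevated value at lag 1 (0.22), dropping to 0.12 at lag 2, reflects decaying short-term dependence rather than seasonality.
The dominant spike at lag 3 indicates a seasonal period of 3.

3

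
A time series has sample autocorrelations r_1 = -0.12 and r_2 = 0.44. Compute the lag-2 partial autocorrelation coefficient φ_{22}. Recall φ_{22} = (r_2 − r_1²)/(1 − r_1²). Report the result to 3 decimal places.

φ_{22} = (r_2 − r_1²) / (1 − r_1²)
r_1² = (-0.12)² = 0.0144
Numerator = 0.44 − 0.0144 = 0.4256; denominator = 1 − 0.0144 = 0.9856
φ_{22} = 0.4256 / 0.9856 = 0.432

0.432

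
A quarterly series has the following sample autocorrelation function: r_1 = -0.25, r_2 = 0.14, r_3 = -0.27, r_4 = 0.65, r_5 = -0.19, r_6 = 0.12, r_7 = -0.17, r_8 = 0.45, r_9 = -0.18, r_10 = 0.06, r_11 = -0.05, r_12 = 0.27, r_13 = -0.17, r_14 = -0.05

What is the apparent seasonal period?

4

The largest autocorrelation is r_4 = 0.65, with weaker echoes at lags 8 (0.45) and 12 (0.27); the remaining lags stay at or below 0.14.
The dominant spike at lag 4 indicates a seasonal period of 4.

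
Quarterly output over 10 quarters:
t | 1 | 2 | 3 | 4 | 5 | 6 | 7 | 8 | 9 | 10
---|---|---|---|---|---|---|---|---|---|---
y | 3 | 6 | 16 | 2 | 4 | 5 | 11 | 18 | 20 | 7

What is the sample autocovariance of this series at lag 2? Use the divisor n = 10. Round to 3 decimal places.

-7.048

Mean ȳ = (3 + 6 + 16 + 2 + 4 + 5 + 11 + 18 + 20 + 7)/10 = 9.2000
Σ_{t=1}^{8}(y_t−ȳ)(y_{t+2}−ȳ) = -70.4800
γ_2 = -70.4800 / 10 = -7.048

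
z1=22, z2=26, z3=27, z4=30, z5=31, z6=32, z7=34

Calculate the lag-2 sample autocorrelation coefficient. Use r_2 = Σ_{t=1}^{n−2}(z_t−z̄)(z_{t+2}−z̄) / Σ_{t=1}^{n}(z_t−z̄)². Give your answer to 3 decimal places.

0.199

Mean z̄ = (22 + 26 + 27 + 30 + 31 + 32 + 34)/7 = 28.8571
Deviations from mean: -6.8571, -2.8571, -1.8571, 1.1429, 2.1429, 3.1429, 5.1429
Σ(z_t−z̄)(z_{t+2}−z̄) = (12.7347) + (-3.2653) + (-3.9796) + (3.5918) + (11.0204) = 20.1020
Denominator Σ(z_t−z̄)² = 100.8571
r_2 = 20.1020 / 100.8571 = 0.199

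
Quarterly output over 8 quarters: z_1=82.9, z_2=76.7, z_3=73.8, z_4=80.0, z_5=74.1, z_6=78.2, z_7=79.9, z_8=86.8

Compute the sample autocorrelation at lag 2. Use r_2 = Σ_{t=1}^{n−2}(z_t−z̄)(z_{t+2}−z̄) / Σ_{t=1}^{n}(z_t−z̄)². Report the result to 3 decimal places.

Mean z̄ = (82.9 + 76.7 + 73.8 + 80.0 + 74.1 + 78.2 + 79.9 + 86.8)/8 = 79.0500
Deviations from mean: 3.8500, -2.3500, -5.2500, 0.9500, -4.9500, -0.8500, 0.8500, 7.7500
Numerator Σ_{t=1}^{6}(z_t−z̄)(z_{t+2}−z̄) = -8.0600
Denominator Σ(z_t−z̄)² = 134.8200
r_2 = -8.0600 / 134.8200 = -0.060

-0.060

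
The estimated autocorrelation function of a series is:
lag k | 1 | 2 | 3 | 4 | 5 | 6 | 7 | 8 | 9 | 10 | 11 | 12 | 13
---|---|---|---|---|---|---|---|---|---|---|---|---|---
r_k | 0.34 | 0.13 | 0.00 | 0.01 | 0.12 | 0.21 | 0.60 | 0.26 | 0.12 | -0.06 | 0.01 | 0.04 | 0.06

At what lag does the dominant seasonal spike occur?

7

The largest autocorrelation is r_7 = 0.60; the remaining lags stay at or below 0.34. The elevated value at lag 1 (0.34), dropping to 0.13 at lag 2, reflects decaying short-term dependence rather than seasonality.
The dominant spike at lag 7 indicates a seasonal period of 7.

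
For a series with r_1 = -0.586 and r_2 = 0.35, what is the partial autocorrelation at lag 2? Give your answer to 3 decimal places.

φ_{22} = (r_2 − r_1²) / (1 − r_1²)
r_1² = (-0.586)² = 0.343396
Numerator = 0.35 − 0.3434 = 0.0066; denominator = 1 − 0.3434 = 0.6566
φ_{22} = 0.0066 / 0.6566 = 0.010

0.010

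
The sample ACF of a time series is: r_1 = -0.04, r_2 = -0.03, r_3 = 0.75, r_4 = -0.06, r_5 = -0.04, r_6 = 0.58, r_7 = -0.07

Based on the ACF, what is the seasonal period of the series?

3

The largest autocorrelation is r_3 = 0.75, with a weaker echo at lag 6 (0.58); the remaining lags stay at or below -0.03.
The dominant spike at lag 3 indicates a seasonal period of 3.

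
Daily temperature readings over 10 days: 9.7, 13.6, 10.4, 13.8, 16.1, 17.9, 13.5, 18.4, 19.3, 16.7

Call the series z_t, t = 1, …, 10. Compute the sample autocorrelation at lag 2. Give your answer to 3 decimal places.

Mean z̄ = (9.7 + 13.6 + 10.4 + 13.8 + 16.1 + 17.9 + 13.5 + 18.4 + 19.3 + 16.7)/10 = 14.9400
Numerator Σ_{t=1}^{8}(z_t−z̄)(z_{t+2}−z̄) = 25.0588
Denominator Σ(z_t−z̄)² = 97.4240
r_2 = 25.0588 / 97.4240 = 0.257

0.257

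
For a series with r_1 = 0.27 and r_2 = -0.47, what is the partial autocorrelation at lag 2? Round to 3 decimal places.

φ_{22} = (r_2 − r_1²) / (1 − r_1²)
r_1² = (0.27)² = 0.0729
Numerator = -0.47 − 0.0729 = -0.5429; denominator = 1 − 0.0729 = 0.9271
φ_{22} = -0.5429 / 0.9271 = -0.586

-0.586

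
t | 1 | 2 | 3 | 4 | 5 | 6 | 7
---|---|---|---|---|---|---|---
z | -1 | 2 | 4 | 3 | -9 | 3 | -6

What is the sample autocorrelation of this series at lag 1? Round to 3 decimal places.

Mean z̄ = (-1 + 2 + 4 + 3 − 9 + 3 − 6)/7 = -0.5714
Numerator Σ_{t=1}^{6}(z_t−z̄)(z_{t+1}−z̄) = -52.6122
Denominator Σ(z_t−z̄)² = 153.7143
r_1 = -52.6122 / 153.7143 = -0.342

-0.342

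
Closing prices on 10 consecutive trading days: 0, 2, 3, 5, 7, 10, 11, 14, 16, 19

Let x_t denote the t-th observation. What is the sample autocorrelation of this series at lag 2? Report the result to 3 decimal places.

Mean x̄ = (0 + 2 + 3 + 5 + 7 + 10 + 11 + 14 + 16 + 19)/10 = 8.7000
Numerator Σ_{t=1}^{8}(x_t−x̄)(x_{t+2}−x̄) = 153.6200
Denominator Σ(x_t−x̄)² = 364.1000
r_2 = 153.6200 / 364.1000 = 0.422

0.422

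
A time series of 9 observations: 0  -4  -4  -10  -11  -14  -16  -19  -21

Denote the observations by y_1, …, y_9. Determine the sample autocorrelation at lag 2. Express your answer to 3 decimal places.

Mean ȳ = (0 − 4 − 4 − 10 − 11 − 14 − 16 − 19 − 21)/9 = -11.0000
Numerator Σ_{t=1}^{7}(y_t−ȳ)(y_{t+2}−ȳ) = 155.0000
Denominator Σ(y_t−ȳ)² = 418.0000
r_2 = 155.0000 / 418.0000 = 0.371

0.371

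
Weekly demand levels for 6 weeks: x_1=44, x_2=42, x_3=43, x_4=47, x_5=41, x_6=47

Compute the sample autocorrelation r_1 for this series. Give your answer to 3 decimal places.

Mean x̄ = (44 + 42 + 43 + 47 + 41 + 47)/6 = 44.0000
Numerator Σ_{t=1}^{5}(x_t−x̄)(x_{t+1}−x̄) = -19.0000
Denominator Σ(x_t−x̄)² = 32.0000
r_1 = -19.0000 / 32.0000 = -0.594

-0.594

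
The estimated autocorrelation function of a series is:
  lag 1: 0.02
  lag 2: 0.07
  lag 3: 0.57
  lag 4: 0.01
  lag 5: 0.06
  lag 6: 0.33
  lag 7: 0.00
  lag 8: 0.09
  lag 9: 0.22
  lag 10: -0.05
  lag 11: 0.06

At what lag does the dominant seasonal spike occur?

The largest autocorrelation is r_3 = 0.57, with weaker echoes at lags 6 (0.33) and 9 (0.22); the remaining lags stay at or below 0.09.
The dominant spike at lag 3 indicates a seasonal period of 3.

3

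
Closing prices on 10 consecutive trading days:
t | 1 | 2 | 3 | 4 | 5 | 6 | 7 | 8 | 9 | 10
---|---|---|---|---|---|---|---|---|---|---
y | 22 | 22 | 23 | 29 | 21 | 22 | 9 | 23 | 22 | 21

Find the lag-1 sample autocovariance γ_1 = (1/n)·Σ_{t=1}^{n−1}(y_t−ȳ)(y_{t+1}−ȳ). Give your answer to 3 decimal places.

-1.636

Mean ȳ = (22 + 22 + 23 + 29 + 21 + 22 + 9 + 23 + 22 + 21)/10 = 21.4000
Σ_{t=1}^{9}(y_t−ȳ)(y_{t+1}−ȳ) = -16.3600
γ_1 = -16.3600 / 10 = -1.636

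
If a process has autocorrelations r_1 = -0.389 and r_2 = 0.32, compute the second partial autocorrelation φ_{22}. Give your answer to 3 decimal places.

φ_{22} = (r_2 − r_1²) / (1 − r_1²)
r_1² = (-0.389)² = 0.151321
Numerator = 0.32 − 0.1513 = 0.1687; denominator = 1 − 0.1513 = 0.8487
φ_{22} = 0.1687 / 0.8487 = 0.199

0.199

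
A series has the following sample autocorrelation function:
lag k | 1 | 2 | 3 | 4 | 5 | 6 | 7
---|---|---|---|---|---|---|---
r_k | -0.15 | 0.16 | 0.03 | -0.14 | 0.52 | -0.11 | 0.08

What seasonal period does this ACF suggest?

The largest autocorrelation is r_5 = 0.52; the remaining lags stay at or below 0.16.
The dominant spike at lag 5 indicates a seasonal period of 5.

5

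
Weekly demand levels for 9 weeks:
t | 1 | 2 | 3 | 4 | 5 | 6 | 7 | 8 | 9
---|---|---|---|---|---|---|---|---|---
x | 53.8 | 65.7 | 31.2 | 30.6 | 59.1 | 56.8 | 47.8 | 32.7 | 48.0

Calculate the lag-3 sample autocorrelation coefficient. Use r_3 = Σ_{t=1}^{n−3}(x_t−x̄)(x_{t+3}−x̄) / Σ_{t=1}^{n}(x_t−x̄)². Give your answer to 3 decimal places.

-0.160

Mean x̄ = (53.8 + 65.7 + 31.2 + 30.6 + 59.1 + 56.8 + 47.8 + 32.7 + 48.0)/9 = 47.3000
Σ(x_t−x̄)(x_{t+3}−x̄) = (-108.5500) + (217.1200) + (-152.9500) + (-8.3500) + (-172.2800) + (6.6500) = -218.3600
Denominator Σ(x_t−x̄)² = 1362.3000
r_3 = -218.3600 / 1362.3000 = -0.160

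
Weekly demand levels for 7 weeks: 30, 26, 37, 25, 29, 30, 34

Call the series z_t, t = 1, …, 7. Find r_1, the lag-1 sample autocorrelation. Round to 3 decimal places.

Mean z̄ = (30 + 26 + 37 + 25 + 29 + 30 + 34)/7 = 30.1429
Numerator Σ_{t=1}^{6}(z_t−z̄)(z_{t+1}−z̄) = -57.5918
Denominator Σ(z_t−z̄)² = 106.8571
r_1 = -57.5918 / 106.8571 = -0.539

-0.539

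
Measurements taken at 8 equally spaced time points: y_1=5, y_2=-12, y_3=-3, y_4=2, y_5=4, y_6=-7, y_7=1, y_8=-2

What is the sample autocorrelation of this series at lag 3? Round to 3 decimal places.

-0.089

Mean ȳ = (5 − 12 − 3 + 2 + 4 − 7 + 1 − 2)/8 = -1.5000
Deviations from mean: 6.5000, -10.5000, -1.5000, 3.5000, 5.5000, -5.5000, 2.5000, -0.5000
Σ(y_t−ȳ)(y_{t+3}−ȳ) = (22.7500) + (-57.7500) + (8.2500) + (8.7500) + (-2.7500) = -20.7500
Denominator Σ(y_t−ȳ)² = 234.0000
r_3 = -20.7500 / 234.0000 = -0.089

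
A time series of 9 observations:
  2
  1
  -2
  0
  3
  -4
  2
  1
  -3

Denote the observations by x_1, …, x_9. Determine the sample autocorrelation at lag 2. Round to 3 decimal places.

-0.292

Mean x̄ = (2 + 1 − 2 + 0 + 3 − 4 + 2 + 1 − 3)/9 = 0.0000
Σ(x_t−x̄)(x_{t+2}−x̄) = (-4.0000) + (0.0000) + (-6.0000) + (0.0000) + (6.0000) + (-4.0000) + (-6.0000) = -14.0000
Denominator Σ(x_t−x̄)² = 48.0000
r_2 = -14.0000 / 48.0000 = -0.292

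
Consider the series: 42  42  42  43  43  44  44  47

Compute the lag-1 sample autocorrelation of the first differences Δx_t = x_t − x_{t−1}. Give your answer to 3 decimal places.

-0.261

First differences Δx: 0, 0, 1, 0, 1, 0, 3
Mean of differences = 0.7143
Numerator Σ(Δx_t−Δx̄)(Δx_{t+1}−Δx̄) = -1.9388
Denominator Σ(Δx_t−Δx̄)² = 7.4286
r_1(Δx) = -1.9388 / 7.4286 = -0.261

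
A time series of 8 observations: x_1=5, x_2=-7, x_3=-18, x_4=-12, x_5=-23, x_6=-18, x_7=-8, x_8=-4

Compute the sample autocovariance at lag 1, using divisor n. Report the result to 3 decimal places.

Mean x̄ = (5 − 7 − 18 − 12 − 23 − 18 − 8 − 4)/8 = -10.6250
Deviations: 15.6250, 3.6250, -7.3750, -1.3750, -12.3750, -7.3750, 2.6250, 6.6250
Σ_{t=1}^{7}(x_t−x̄)(x_{t+1}−x̄) = 146.3594
γ_1 = 146.3594 / 8 = 18.295

18.295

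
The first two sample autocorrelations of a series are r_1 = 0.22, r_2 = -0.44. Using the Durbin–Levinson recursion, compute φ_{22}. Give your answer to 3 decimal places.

φ_{22} = (r_2 − r_1²) / (1 − r_1²)
r_1² = (0.22)² = 0.0484
Numerator = -0.44 − 0.0484 = -0.4884; denominator = 1 − 0.0484 = 0.9516
φ_{22} = -0.4884 / 0.9516 = -0.513

-0.513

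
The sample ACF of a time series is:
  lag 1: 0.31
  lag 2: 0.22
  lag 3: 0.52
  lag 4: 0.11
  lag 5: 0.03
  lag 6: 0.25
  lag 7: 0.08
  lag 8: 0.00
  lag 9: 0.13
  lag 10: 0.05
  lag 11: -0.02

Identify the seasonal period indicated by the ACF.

The largest autocorrelation is r_3 = 0.52; the remaining lags stay at or below 0.31. The elevated value at lag 1 (0.31), dropping to 0.22 at lag 2, reflects decaying short-term dependence rather than seasonality.
The dominant spike at lag 3 indicates a seasonal period of 3.

3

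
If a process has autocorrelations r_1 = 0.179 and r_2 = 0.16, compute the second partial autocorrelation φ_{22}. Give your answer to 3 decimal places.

φ_{22} = (r_2 − r_1²) / (1 − r_1²)
r_1² = (0.179)² = 0.032041
Numerator = 0.16 − 0.0320 = 0.1280; denominator = 1 − 0.0320 = 0.9680
φ_{22} = 0.1280 / 0.9680 = 0.132

0.132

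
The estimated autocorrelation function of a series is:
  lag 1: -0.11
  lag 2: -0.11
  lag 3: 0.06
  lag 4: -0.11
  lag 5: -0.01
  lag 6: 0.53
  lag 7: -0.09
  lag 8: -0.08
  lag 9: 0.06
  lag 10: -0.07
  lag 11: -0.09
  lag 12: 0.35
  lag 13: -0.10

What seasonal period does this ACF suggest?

The largest autocorrelation is r_6 = 0.53, with a weaker echo at lag 12 (0.35); the remaining lags stay at or below 0.06.
The dominant spike at lag 6 indicates a seasonal period of 6.

6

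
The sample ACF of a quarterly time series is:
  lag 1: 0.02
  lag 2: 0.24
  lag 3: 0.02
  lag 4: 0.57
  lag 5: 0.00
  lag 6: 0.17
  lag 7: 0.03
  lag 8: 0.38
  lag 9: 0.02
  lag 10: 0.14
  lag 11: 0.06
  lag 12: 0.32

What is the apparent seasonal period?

4

The largest autocorrelation is r_4 = 0.57, with weaker echoes at lags 8 (0.38) and 12 (0.32); the remaining lags stay at or below 0.24.
The dominant spike at lag 4 indicates a seasonal period of 4.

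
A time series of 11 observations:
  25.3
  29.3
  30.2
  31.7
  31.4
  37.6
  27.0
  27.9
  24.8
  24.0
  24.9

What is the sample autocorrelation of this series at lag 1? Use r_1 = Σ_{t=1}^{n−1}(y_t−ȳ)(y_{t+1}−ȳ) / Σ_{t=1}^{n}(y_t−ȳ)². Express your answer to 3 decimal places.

0.375

Mean ȳ = (25.3 + 29.3 + 30.2 + 31.7 + 31.4 + 37.6 + 27.0 + 27.9 + 24.8 + 24.0 + 24.9)/11 = 28.5545
Numerator Σ_{t=1}^{10}(y_t−ȳ)(y_{t+1}−ȳ) = 61.8234
Denominator Σ(y_t−ȳ)² = 164.7073
r_1 = 61.8234 / 164.7073 = 0.375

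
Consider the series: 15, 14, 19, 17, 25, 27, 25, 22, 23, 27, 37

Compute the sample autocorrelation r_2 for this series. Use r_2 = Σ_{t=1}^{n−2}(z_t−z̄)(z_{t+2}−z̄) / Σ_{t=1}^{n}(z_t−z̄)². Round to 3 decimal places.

0.114

Mean z̄ = (15 + 14 + 19 + 17 + 25 + 27 + 25 + 22 + 23 + 27 + 37)/11 = 22.8182
Numerator Σ_{t=1}^{9}(z_t−z̄)(z_{t+2}−z̄) = 49.3884
Denominator Σ(z_t−z̄)² = 433.6364
r_2 = 49.3884 / 433.6364 = 0.114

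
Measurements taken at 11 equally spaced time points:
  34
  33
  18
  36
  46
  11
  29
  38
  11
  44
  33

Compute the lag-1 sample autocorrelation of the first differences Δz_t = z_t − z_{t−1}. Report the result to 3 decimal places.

-0.566

First differences Δz: -1, -15, 18, 10, -35, 18, 9, -27, 33, -11
Mean of differences = -0.1000
Numerator Σ(Δz_t−Δz̄)(Δz_{t+1}−Δz̄) = -2388.9100
Denominator Σ(Δz_t−Δz̄)² = 4218.9000
r_1(Δz) = -2388.9100 / 4218.9000 = -0.566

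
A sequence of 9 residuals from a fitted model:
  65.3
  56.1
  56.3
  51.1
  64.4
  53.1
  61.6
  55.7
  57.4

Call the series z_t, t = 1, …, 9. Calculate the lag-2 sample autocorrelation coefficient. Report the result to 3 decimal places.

Mean z̄ = (65.3 + 56.1 + 56.3 + 51.1 + 64.4 + 53.1 + 61.6 + 55.7 + 57.4)/9 = 57.8889
Numerator Σ_{t=1}^{7}(z_t−z̄)(z_{t+2}−z̄) = 55.3664
Denominator Σ(z_t−z̄)² = 190.8689
r_2 = 55.3664 / 190.8689 = 0.290

0.290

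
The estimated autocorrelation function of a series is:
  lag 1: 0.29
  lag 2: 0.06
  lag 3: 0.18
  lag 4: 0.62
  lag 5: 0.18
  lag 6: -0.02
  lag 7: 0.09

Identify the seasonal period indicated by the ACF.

The largest autocorrelation is r_4 = 0.62; the remaining lags stay at or below 0.29. The elevated value at lag 1 (0.29), dropping to 0.06 at lag 2, reflects decaying short-term dependence rather than seasonality.
The dominant spike at lag 4 indicates a seasonal period of 4.

4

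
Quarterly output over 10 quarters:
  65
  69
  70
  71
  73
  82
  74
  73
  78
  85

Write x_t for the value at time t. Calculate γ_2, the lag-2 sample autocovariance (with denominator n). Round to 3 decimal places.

1.200

Mean x̄ = (65 + 69 + 70 + 71 + 73 + 82 + 74 + 73 + 78 + 85)/10 = 74.0000
Σ_{t=1}^{8}(x_t−x̄)(x_{t+2}−x̄) = 12.0000
γ_2 = 12.0000 / 10 = 1.200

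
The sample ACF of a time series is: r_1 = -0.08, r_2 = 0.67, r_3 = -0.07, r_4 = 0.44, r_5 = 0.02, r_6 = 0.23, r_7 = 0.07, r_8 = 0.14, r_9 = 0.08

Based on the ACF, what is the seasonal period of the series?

The largest autocorrelation is r_2 = 0.67, with weaker echoes at lags 4 (0.44) and 6 (0.23); the remaining lags stay at or below 0.14.
The dominant spike at lag 2 indicates a seasonal period of 2.

2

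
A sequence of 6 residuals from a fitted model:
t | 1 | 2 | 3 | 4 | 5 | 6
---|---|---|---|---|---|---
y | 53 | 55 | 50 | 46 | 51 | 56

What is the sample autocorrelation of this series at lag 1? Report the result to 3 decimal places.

0.149

Mean ȳ = (53 + 55 + 50 + 46 + 51 + 56)/6 = 51.8333
Deviations from mean: 1.1667, 3.1667, -1.8333, -5.8333, -0.8333, 4.1667
Σ(y_t−ȳ)(y_{t+1}−ȳ) = (3.6944) + (-5.8056) + (10.6944) + (4.8611) + (-3.4722) = 9.9722
Denominator Σ(y_t−ȳ)² = 66.8333
r_1 = 9.9722 / 66.8333 = 0.149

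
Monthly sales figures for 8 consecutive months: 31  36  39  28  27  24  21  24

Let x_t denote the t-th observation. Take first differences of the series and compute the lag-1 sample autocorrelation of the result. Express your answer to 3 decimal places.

First differences Δx: 5, 3, -11, -1, -3, -3, 3
Mean of differences = -1.0000
Numerator Σ(Δx_t−Δx̄)(Δx_{t+1}−Δx̄) = -20.0000
Denominator Σ(Δx_t−Δx̄)² = 176.0000
r_1(Δx) = -20.0000 / 176.0000 = -0.114

-0.114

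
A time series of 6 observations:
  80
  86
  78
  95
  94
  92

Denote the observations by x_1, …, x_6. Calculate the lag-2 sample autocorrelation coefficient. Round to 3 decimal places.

Mean x̄ = (80 + 86 + 78 + 95 + 94 + 92)/6 = 87.5000
Deviations from mean: -7.5000, -1.5000, -9.5000, 7.5000, 6.5000, 4.5000
Numerator Σ_{t=1}^{4}(x_t−x̄)(x_{t+2}−x̄) = 32.0000
Denominator Σ(x_t−x̄)² = 267.5000
r_2 = 32.0000 / 267.5000 = 0.120

0.120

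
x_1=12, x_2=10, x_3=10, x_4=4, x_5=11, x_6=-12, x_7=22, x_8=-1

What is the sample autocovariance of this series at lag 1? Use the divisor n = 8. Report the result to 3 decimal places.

-59.750

Mean x̄ = (12 + 10 + 10 + 4 + 11 − 12 + 22 − 1)/8 = 7.0000
Σ_{t=1}^{7}(x_t−x̄)(x_{t+1}−x̄) = -478.0000
γ_1 = -478.0000 / 8 = -59.750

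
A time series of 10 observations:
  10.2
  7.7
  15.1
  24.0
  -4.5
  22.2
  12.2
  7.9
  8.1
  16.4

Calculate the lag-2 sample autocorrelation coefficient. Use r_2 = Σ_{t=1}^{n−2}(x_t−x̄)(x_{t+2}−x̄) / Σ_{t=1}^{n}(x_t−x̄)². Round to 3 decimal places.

-0.082

Mean x̄ = (10.2 + 7.7 + 15.1 + 24.0 − 4.5 + 22.2 + 12.2 + 7.9 + 8.1 + 16.4)/10 = 11.9300
Numerator Σ_{t=1}^{8}(x_t−x̄)(x_{t+2}−x̄) = -49.5368
Denominator Σ(x_t−x̄)² = 603.0010
r_2 = -49.5368 / 603.0010 = -0.082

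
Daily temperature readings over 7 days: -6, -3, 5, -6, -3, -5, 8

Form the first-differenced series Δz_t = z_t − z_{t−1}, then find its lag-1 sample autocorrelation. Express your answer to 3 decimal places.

-0.378

First differences Δz: 3, 8, -11, 3, -2, 13
Mean of differences = 2.3333
Numerator Σ(Δz_t−Δz̄)(Δz_{t+1}−Δz̄) = -129.7778
Denominator Σ(Δz_t−Δz̄)² = 343.3333
r_1(Δz) = -129.7778 / 343.3333 = -0.378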